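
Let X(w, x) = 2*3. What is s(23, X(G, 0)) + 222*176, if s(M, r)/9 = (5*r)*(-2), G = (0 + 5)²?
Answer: 38532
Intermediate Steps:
G = 25 (G = 5² = 25)
X(w, x) = 6
s(M, r) = -90*r (s(M, r) = 9*((5*r)*(-2)) = 9*(-10*r) = -90*r)
s(23, X(G, 0)) + 222*176 = -90*6 + 222*176 = -540 + 39072 = 38532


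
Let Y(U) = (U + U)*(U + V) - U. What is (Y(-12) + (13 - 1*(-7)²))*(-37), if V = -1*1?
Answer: -10656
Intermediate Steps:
V = -1
Y(U) = -U + 2*U*(-1 + U) (Y(U) = (U + U)*(U - 1) - U = (2*U)*(-1 + U) - U = 2*U*(-1 + U) - U = -U + 2*U*(-1 + U))
(Y(-12) + (13 - 1*(-7)²))*(-37) = (-12*(-3 + 2*(-12)) + (13 - 1*(-7)²))*(-37) = (-12*(-3 - 24) + (13 - 1*49))*(-37) = (-12*(-27) + (13 - 49))*(-37) = (324 - 36)*(-37) = 288*(-37) = -10656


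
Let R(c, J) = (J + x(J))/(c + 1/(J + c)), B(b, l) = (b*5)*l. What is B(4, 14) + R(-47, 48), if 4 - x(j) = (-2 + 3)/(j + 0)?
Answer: 615745/2208 ≈ 278.87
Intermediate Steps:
B(b, l) = 5*b*l (B(b, l) = (5*b)*l = 5*b*l)
x(j) = 4 - 1/j (x(j) = 4 - (-2 + 3)/(j + 0) = 4 - 1/j)
R(c, J) = (4 + J - 1/J)/(c + 1/(J + c)) (R(c, J) = (J + (4 - 1/J))/(c + 1/(J + c)) = (4 + J - 1/J)/(c + 1/(J + c)))
B(4, 14) + R(-47, 48) = 5*4*14 + (48*(-1 + 48² + 4*48 + 48*(-47)) - 47*(-1 + 4*48))/(48*(1 + (-47)² + 48*(-47))) = 280 + (48*(-1 + 2304 + 192 - 2256) - 47*(-1 + 192))/(48*(1 + 2209 - 2256)) = 280 + (1/48)*(48*239 - 47*191)/(-46) = 280 + (1/48)*(-1/46)*(11472 - 8977) = 280 + (1/48)*(-1/46)*2495 = 280 - 2495/2208 = 615745/2208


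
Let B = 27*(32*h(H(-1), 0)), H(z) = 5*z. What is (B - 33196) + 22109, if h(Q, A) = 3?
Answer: -8495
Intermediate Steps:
B = 2592 (B = 27*(32*3) = 27*96 = 2592)
(B - 33196) + 22109 = (2592 - 33196) + 22109 = -30604 + 22109 = -8495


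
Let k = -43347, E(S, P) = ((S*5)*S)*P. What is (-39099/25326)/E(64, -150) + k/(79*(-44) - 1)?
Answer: 374717838081247/30057302016000 ≈ 12.467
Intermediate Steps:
E(S, P) = 5*P*S² (E(S, P) = ((5*S)*S)*P = (5*S²)*P = 5*P*S²)
(-39099/25326)/E(64, -150) + k/(79*(-44) - 1) = (-39099/25326)/((5*(-150)*64²)) - 43347/(79*(-44) - 1) = (-39099*1/25326)/((5*(-150)*4096)) - 43347/(-3476 - 1) = -13033/8442/(-3072000) - 43347/(-3477) = -13033/8442*(-1/3072000) - 43347*(-1/3477) = 13033/25933824000 + 14449/1159 = 374717838081247/30057302016000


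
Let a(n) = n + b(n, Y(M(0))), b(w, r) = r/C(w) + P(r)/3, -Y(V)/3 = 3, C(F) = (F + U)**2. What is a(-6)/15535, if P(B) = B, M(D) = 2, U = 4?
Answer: -9/12428 ≈ -0.00072417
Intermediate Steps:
C(F) = (4 + F)**2 (C(F) = (F + 4)**2 = (4 + F)**2)
Y(V) = -9 (Y(V) = -3*3 = -9)
b(w, r) = r/3 + r/(4 + w)**2 (b(w, r) = r/((4 + w)**2) + r/3 = r/(4 + w)**2 + r*(1/3) = r/(4 + w)**2 + r/3 = r/3 + r/(4 + w)**2)
a(n) = -3 + n - 9/(4 + n)**2 (a(n) = n + ((1/3)*(-9) - 9/(4 + n)**2) = n + (-3 - 9/(4 + n)**2) = -3 + n - 9/(4 + n)**2)
a(-6)/15535 = (-3 - 6 - 9/(4 - 6)**2)/15535 = (-3 - 6 - 9/(-2)**2)*(1/15535) = (-3 - 6 - 9*1/4)*(1/15535) = (-3 - 6 - 9/4)*(1/15535) = -45/4*1/15535 = -9/12428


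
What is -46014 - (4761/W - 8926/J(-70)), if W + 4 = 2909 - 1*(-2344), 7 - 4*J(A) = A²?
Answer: -1182004694867/25683357 ≈ -46022.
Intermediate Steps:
J(A) = 7/4 - A²/4
W = 5249 (W = -4 + (2909 - 1*(-2344)) = -4 + (2909 + 2344) = -4 + 5253 = 5249)
-46014 - (4761/W - 8926/J(-70)) = -46014 - (4761/5249 - 8926/(7/4 - ¼*(-70)²)) = -46014 - (4761*(1/5249) - 8926/(7/4 - ¼*4900)) = -46014 - (4761/5249 - 8926/(7/4 - 1225)) = -46014 - (4761/5249 - 8926/(-4893/4)) = -46014 - (4761/5249 - 8926*(-4/4893)) = -46014 - (4761/5249 + 35704/4893) = -46014 - 1*210705869/25683357 = -46014 - 210705869/25683357 = -1182004694867/25683357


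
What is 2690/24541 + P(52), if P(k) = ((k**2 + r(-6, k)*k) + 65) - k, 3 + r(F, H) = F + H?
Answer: 121554263/24541 ≈ 4953.1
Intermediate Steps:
r(F, H) = -3 + F + H (r(F, H) = -3 + (F + H) = -3 + F + H)
P(k) = 65 + k**2 - k + k*(-9 + k) (P(k) = ((k**2 + (-3 - 6 + k)*k) + 65) - k = ((k**2 + (-9 + k)*k) + 65) - k = ((k**2 + k*(-9 + k)) + 65) - k = (65 + k**2 + k*(-9 + k)) - k = 65 + k**2 - k + k*(-9 + k))
2690/24541 + P(52) = 2690/24541 + (65 - 10*52 + 2*52**2) = 2690*(1/24541) + (65 - 520 + 2*2704) = 2690/24541 + (65 - 520 + 5408) = 2690/24541 + 4953 = 121554263/24541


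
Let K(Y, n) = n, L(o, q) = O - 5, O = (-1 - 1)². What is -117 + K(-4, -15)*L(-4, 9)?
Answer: -102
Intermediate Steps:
O = 4 (O = (-2)² = 4)
L(o, q) = -1 (L(o, q) = 4 - 5 = -1)
-117 + K(-4, -15)*L(-4, 9) = -117 - 15*(-1) = -117 + 15 = -102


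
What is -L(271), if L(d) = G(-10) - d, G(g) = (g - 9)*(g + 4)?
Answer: 157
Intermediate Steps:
G(g) = (-9 + g)*(4 + g)
L(d) = 114 - d (L(d) = (-36 + (-10)**2 - 5*(-10)) - d = (-36 + 100 + 50) - d = 114 - d)
-L(271) = -(114 - 1*271) = -(114 - 271) = -1*(-157) = 157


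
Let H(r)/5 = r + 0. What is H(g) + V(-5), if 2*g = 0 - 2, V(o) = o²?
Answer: 20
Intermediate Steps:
g = -1 (g = (0 - 2)/2 = (½)*(-2) = -1)
H(r) = 5*r (H(r) = 5*(r + 0) = 5*r)
H(g) + V(-5) = 5*(-1) + (-5)² = -5 + 25 = 20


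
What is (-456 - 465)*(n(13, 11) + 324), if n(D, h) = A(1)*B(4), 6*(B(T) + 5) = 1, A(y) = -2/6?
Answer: -1799327/6 ≈ -2.9989e+5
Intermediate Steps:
A(y) = -⅓ (A(y) = -2*⅙ = -⅓)
B(T) = -29/6 (B(T) = -5 + (⅙)*1 = -5 + ⅙ = -29/6)
n(D, h) = 29/18 (n(D, h) = -⅓*(-29/6) = 29/18)
(-456 - 465)*(n(13, 11) + 324) = (-456 - 465)*(29/18 + 324) = -921*5861/18 = -1799327/6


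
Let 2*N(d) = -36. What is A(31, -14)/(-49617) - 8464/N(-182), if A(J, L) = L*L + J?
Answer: 23330789/49617 ≈ 470.22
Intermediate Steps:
N(d) = -18 (N(d) = (½)*(-36) = -18)
A(J, L) = J + L² (A(J, L) = L² + J = J + L²)
A(31, -14)/(-49617) - 8464/N(-182) = (31 + (-14)²)/(-49617) - 8464/(-18) = (31 + 196)*(-1/49617) - 8464*(-1/18) = 227*(-1/49617) + 4232/9 = -227/49617 + 4232/9 = 23330789/49617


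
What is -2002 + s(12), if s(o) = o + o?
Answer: -1978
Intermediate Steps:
s(o) = 2*o
-2002 + s(12) = -2002 + 2*12 = -2002 + 24 = -1978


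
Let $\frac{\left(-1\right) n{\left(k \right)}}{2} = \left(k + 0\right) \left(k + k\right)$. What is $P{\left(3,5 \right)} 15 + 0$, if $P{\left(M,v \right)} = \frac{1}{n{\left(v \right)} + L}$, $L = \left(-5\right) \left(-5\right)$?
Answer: $- \frac{1}{5} \approx -0.2$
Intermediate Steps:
$n{\left(k \right)} = - 4 k^{2}$ ($n{\left(k \right)} = - 2 \left(k + 0\right) \left(k + k\right) = - 2 k 2 k = - 2 \cdot 2 k^{2} = - 4 k^{2}$)
$L = 25$
$P{\left(M,v \right)} = \frac{1}{25 - 4 v^{2}}$ ($P{\left(M,v \right)} = \frac{1}{- 4 v^{2} + 25} = \frac{1}{25 - 4 v^{2}}$)
$P{\left(3,5 \right)} 15 + 0 = - \frac{1}{-25 + 4 \cdot 5^{2}} \cdot 15 + 0 = - \frac{1}{-25 + 4 \cdot 25} \cdot 15 + 0 = - \frac{1}{-25 + 100} \cdot 15 + 0 = - \frac{1}{75} \cdot 15 + 0 = \left(-1\right) \frac{1}{75} \cdot 15 + 0 = \left(- \frac{1}{75}\right) 15 + 0 = - \frac{1}{5} + 0 = - \frac{1}{5}$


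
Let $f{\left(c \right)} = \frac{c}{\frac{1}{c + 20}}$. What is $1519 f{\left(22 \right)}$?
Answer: $1403556$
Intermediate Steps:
$f{\left(c \right)} = c \left(20 + c\right)$ ($f{\left(c \right)} = \frac{c}{\frac{1}{20 + c}} = c \left(20 + c\right)$)
$1519 f{\left(22 \right)} = 1519 \cdot 22 \left(20 + 22\right) = 1519 \cdot 22 \cdot 42 = 1519 \cdot 924 = 1403556$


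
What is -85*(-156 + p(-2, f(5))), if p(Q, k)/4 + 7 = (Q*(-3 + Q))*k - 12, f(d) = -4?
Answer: 33320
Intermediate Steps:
p(Q, k) = -76 + 4*Q*k*(-3 + Q) (p(Q, k) = -28 + 4*((Q*(-3 + Q))*k - 12) = -28 + 4*(Q*k*(-3 + Q) - 12) = -28 + 4*(-12 + Q*k*(-3 + Q)) = -28 + (-48 + 4*Q*k*(-3 + Q)) = -76 + 4*Q*k*(-3 + Q))
-85*(-156 + p(-2, f(5))) = -85*(-156 + (-76 - 12*(-2)*(-4) + 4*(-4)*(-2)²)) = -85*(-156 + (-76 - 96 + 4*(-4)*4)) = -85*(-156 + (-76 - 96 - 64)) = -85*(-156 - 236) = -85*(-392) = 33320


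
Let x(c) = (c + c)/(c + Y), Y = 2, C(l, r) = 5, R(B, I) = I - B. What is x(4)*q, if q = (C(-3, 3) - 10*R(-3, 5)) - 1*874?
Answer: -3796/3 ≈ -1265.3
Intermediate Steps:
x(c) = 2*c/(2 + c) (x(c) = (c + c)/(c + 2) = (2*c)/(2 + c) = 2*c/(2 + c))
q = -949 (q = (5 - 10*(5 - 1*(-3))) - 1*874 = (5 - 10*(5 + 3)) - 874 = (5 - 10*8) - 874 = (5 - 80) - 874 = -75 - 874 = -949)
x(4)*q = (2*4/(2 + 4))*(-949) = (2*4/6)*(-949) = (2*4*(1/6))*(-949) = (4/3)*(-949) = -3796/3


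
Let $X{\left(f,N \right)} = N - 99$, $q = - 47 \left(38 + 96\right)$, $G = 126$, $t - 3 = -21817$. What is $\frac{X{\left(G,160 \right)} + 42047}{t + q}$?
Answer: $- \frac{10527}{7028} \approx -1.4979$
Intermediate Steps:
$t = -21814$ ($t = 3 - 21817 = -21814$)
$q = -6298$ ($q = \left(-47\right) 134 = -6298$)
$X{\left(f,N \right)} = -99 + N$ ($X{\left(f,N \right)} = N - 99 = -99 + N$)
$\frac{X{\left(G,160 \right)} + 42047}{t + q} = \frac{\left(-99 + 160\right) + 42047}{-21814 - 6298} = \frac{61 + 42047}{-28112} = 42108 \left(- \frac{1}{28112}\right) = - \frac{10527}{7028}$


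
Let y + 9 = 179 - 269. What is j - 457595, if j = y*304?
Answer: -487691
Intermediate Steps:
y = -99 (y = -9 + (179 - 269) = -9 - 90 = -99)
j = -30096 (j = -99*304 = -30096)
j - 457595 = -30096 - 457595 = -487691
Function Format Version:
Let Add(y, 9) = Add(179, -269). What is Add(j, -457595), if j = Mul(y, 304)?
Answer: -487691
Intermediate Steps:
y = -99 (y = Add(-9, Add(179, -269)) = Add(-9, -90) = -99)
j = -30096 (j = Mul(-99, 304) = -30096)
Add(j, -457595) = Add(-30096, -457595) = -487691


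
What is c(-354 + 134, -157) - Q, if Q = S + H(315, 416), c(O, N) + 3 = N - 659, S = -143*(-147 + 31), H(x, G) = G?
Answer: -17823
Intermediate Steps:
S = 16588 (S = -143*(-116) = 16588)
c(O, N) = -662 + N (c(O, N) = -3 + (N - 659) = -3 + (-659 + N) = -662 + N)
Q = 17004 (Q = 16588 + 416 = 17004)
c(-354 + 134, -157) - Q = (-662 - 157) - 1*17004 = -819 - 17004 = -17823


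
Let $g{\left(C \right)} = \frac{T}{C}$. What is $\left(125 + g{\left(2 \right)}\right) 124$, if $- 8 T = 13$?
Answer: $\frac{61597}{4} \approx 15399.0$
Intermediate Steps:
$T = - \frac{13}{8}$ ($T = \left(- \frac{1}{8}\right) 13 = - \frac{13}{8} \approx -1.625$)
$g{\left(C \right)} = - \frac{13}{8 C}$
$\left(125 + g{\left(2 \right)}\right) 124 = \left(125 - \frac{13}{8 \cdot 2}\right) 124 = \left(125 - \frac{13}{16}\right) 124 = \frac{1987}{16} \cdot 124 = \frac{61597}{4}$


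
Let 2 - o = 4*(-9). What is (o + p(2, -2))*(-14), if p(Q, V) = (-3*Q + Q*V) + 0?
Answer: -392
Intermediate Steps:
o = 38 (o = 2 - 4*(-9) = 2 - 1*(-36) = 2 + 36 = 38)
p(Q, V) = -3*Q + Q*V
(o + p(2, -2))*(-14) = (38 + 2*(-3 - 2))*(-14) = (38 + 2*(-5))*(-14) = (38 - 10)*(-14) = 28*(-14) = -392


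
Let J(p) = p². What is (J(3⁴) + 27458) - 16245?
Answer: 17774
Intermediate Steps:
(J(3⁴) + 27458) - 16245 = ((3⁴)² + 27458) - 16245 = (81² + 27458) - 16245 = (6561 + 27458) - 16245 = 34019 - 16245 = 17774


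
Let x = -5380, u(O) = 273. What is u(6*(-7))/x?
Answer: -273/5380 ≈ -0.050744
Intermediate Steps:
u(6*(-7))/x = 273/(-5380) = 273*(-1/5380) = -273/5380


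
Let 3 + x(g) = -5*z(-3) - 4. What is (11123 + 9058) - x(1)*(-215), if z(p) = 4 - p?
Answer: 11151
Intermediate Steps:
x(g) = -42 (x(g) = -3 + (-5*(4 - 1*(-3)) - 4) = -3 + (-5*(4 + 3) - 4) = -3 + (-5*7 - 4) = -3 + (-35 - 4) = -3 - 39 = -42)
(11123 + 9058) - x(1)*(-215) = (11123 + 9058) - (-42)*(-215) = 20181 - 1*9030 = 20181 - 9030 = 11151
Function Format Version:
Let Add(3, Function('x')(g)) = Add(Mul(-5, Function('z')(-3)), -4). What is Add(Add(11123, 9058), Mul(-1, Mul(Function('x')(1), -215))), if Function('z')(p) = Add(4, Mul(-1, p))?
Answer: 11151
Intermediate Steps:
Function('x')(g) = -42 (Function('x')(g) = Add(-3, Add(Mul(-5, Add(4, Mul(-1, -3))), -4)) = Add(-3, Add(Mul(-5, Add(4, 3)), -4)) = Add(-3, Add(Mul(-5, 7), -4)) = Add(-3, Add(-35, -4)) = Add(-3, -39) = -42)
Add(Add(11123, 9058), Mul(-1, Mul(Function('x')(1), -215))) = Add(Add(11123, 9058), Mul(-1, Mul(-42, -215))) = Add(20181, Mul(-1, 9030)) = Add(20181, -9030) = 11151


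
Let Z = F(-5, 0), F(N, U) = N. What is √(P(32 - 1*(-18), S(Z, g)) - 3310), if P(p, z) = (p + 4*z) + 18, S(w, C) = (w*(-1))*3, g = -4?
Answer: I*√3182 ≈ 56.409*I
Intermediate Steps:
Z = -5
S(w, C) = -3*w (S(w, C) = -w*3 = -3*w)
P(p, z) = 18 + p + 4*z
√(P(32 - 1*(-18), S(Z, g)) - 3310) = √((18 + (32 - 1*(-18)) + 4*(-3*(-5))) - 3310) = √((18 + (32 + 18) + 4*15) - 3310) = √((18 + 50 + 60) - 3310) = √(128 - 3310) = √(-3182) = I*√3182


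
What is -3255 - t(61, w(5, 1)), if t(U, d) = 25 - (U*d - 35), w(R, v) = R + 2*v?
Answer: -2888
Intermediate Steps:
t(U, d) = 60 - U*d (t(U, d) = 25 - (-35 + U*d) = 25 + (35 - U*d) = 60 - U*d)
-3255 - t(61, w(5, 1)) = -3255 - (60 - 1*61*(5 + 2*1)) = -3255 - (60 - 1*61*(5 + 2)) = -3255 - (60 - 1*61*7) = -3255 - (60 - 427) = -3255 - 1*(-367) = -3255 + 367 = -2888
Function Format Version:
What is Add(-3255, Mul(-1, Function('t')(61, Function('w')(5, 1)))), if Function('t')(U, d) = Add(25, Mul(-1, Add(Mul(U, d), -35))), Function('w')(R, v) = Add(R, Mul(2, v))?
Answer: -2888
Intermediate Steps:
Function('t')(U, d) = Add(60, Mul(-1, U, d)) (Function('t')(U, d) = Add(25, Mul(-1, Add(-35, Mul(U, d)))) = Add(25, Add(35, Mul(-1, U, d))) = Add(60, Mul(-1, U, d)))
Add(-3255, Mul(-1, Function('t')(61, Function('w')(5, 1)))) = Add(-3255, Mul(-1, Add(60, Mul(-1, 61, Add(5, Mul(2, 1)))))) = Add(-3255, Mul(-1, Add(60, Mul(-1, 61, Add(5, 2))))) = Add(-3255, Mul(-1, Add(60, Mul(-1, 61, 7)))) = Add(-3255, Mul(-1, Add(60, -427))) = Add(-3255, Mul(-1, -367)) = Add(-3255, 367) = -2888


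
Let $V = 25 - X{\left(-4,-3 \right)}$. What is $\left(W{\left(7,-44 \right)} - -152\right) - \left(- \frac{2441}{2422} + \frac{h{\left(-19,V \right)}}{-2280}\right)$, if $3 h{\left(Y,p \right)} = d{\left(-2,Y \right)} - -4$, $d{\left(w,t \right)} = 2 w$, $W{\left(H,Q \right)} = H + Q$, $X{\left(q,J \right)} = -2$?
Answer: $\frac{280971}{2422} \approx 116.01$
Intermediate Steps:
$V = 27$ ($V = 25 - -2 = 25 + 2 = 27$)
$h{\left(Y,p \right)} = 0$ ($h{\left(Y,p \right)} = \frac{2 \left(-2\right) - -4}{3} = \frac{-4 + 4}{3} = \frac{1}{3} \cdot 0 = 0$)
$\left(W{\left(7,-44 \right)} - -152\right) - \left(- \frac{2441}{2422} + \frac{h{\left(-19,V \right)}}{-2280}\right) = \left(\left(7 - 44\right) - -152\right) - \left(- \frac{2441}{2422} + \frac{0}{-2280}\right) = \left(-37 + 152\right) - \left(\left(-2441\right) \frac{1}{2422} + 0 \left(- \frac{1}{2280}\right)\right) = 115 - \left(- \frac{2441}{2422} + 0\right) = 115 - - \frac{2441}{2422} = 115 + \frac{2441}{2422} = \frac{280971}{2422}$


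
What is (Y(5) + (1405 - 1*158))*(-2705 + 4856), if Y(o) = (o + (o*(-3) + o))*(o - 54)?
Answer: 3209292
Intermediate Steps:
Y(o) = -o*(-54 + o) (Y(o) = (o + (-3*o + o))*(-54 + o) = (o - 2*o)*(-54 + o) = (-o)*(-54 + o) = -o*(-54 + o))
(Y(5) + (1405 - 1*158))*(-2705 + 4856) = (5*(54 - 1*5) + (1405 - 1*158))*(-2705 + 4856) = (5*(54 - 5) + (1405 - 158))*2151 = (5*49 + 1247)*2151 = (245 + 1247)*2151 = 1492*2151 = 3209292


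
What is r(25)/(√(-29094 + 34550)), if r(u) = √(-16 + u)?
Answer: 3*√341/1364 ≈ 0.040615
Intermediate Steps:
r(25)/(√(-29094 + 34550)) = √(-16 + 25)/(√(-29094 + 34550)) = √9/(√5456) = 3/((4*√341)) = 3*(√341/1364) = 3*√341/1364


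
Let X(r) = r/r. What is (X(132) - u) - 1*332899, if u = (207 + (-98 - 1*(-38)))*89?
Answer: -345981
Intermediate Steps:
u = 13083 (u = (207 + (-98 + 38))*89 = (207 - 60)*89 = 147*89 = 13083)
X(r) = 1
(X(132) - u) - 1*332899 = (1 - 1*13083) - 1*332899 = (1 - 13083) - 332899 = -13082 - 332899 = -345981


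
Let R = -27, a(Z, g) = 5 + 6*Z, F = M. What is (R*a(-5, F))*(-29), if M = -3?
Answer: -19575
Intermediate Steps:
F = -3
(R*a(-5, F))*(-29) = -27*(5 + 6*(-5))*(-29) = -27*(5 - 30)*(-29) = -27*(-25)*(-29) = 675*(-29) = -19575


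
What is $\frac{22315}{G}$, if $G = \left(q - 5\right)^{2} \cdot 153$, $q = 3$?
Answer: $\frac{22315}{612} \approx 36.462$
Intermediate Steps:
$G = 612$ ($G = \left(3 - 5\right)^{2} \cdot 153 = \left(-2\right)^{2} \cdot 153 = 4 \cdot 153 = 612$)
$\frac{22315}{G} = \frac{22315}{612}$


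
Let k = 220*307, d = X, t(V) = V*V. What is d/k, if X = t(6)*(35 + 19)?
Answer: 486/16885 ≈ 0.028783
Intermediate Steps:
t(V) = V**2
X = 1944 (X = 6**2*(35 + 19) = 36*54 = 1944)
d = 1944
k = 67540
d/k = 1944/67540 = 1944*(1/67540) = 486/16885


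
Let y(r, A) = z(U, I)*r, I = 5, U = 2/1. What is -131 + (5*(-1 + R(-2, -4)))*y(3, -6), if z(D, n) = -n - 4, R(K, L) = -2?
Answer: 274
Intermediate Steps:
U = 2 (U = 2*1 = 2)
z(D, n) = -4 - n
y(r, A) = -9*r (y(r, A) = (-4 - 1*5)*r = (-4 - 5)*r = -9*r)
-131 + (5*(-1 + R(-2, -4)))*y(3, -6) = -131 + (5*(-1 - 2))*(-9*3) = -131 + (5*(-3))*(-27) = -131 - 15*(-27) = -131 + 405 = 274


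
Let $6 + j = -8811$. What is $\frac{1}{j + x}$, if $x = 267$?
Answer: $- \frac{1}{8550} \approx -0.00011696$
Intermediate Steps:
$j = -8817$ ($j = -6 - 8811 = -8817$)
$\frac{1}{j + x} = \frac{1}{-8817 + 267} = \frac{1}{-8550} = - \frac{1}{8550}$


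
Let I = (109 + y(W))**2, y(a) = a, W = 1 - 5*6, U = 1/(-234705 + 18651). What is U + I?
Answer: 1382745599/216054 ≈ 6400.0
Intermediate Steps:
U = -1/216054 (U = 1/(-216054) = -1/216054 ≈ -4.6285e-6)
W = -29 (W = 1 - 30 = -29)
I = 6400 (I = (109 - 29)**2 = 80**2 = 6400)
U + I = -1/216054 + 6400 = 1382745599/216054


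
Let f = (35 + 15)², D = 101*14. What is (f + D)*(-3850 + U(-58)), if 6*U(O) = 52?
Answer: -45104936/3 ≈ -1.5035e+7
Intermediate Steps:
D = 1414
U(O) = 26/3 (U(O) = (⅙)*52 = 26/3)
f = 2500 (f = 50² = 2500)
(f + D)*(-3850 + U(-58)) = (2500 + 1414)*(-3850 + 26/3) = 3914*(-11524/3) = -45104936/3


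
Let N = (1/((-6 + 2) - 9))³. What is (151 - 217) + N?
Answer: -145003/2197 ≈ -66.000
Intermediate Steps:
N = -1/2197 (N = (1/(-4 - 9))³ = (1/(-13))³ = (-1/13)³ = -1/2197 ≈ -0.00045517)
(151 - 217) + N = (151 - 217) - 1/2197 = -66 - 1/2197 = -145003/2197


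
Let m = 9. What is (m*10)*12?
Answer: 1080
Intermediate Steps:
(m*10)*12 = (9*10)*12 = 90*12 = 1080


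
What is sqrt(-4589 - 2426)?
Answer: I*sqrt(7015) ≈ 83.756*I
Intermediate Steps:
sqrt(-4589 - 2426) = sqrt(-7015) = I*sqrt(7015)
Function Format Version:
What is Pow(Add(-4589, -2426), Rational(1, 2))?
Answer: Mul(I, Pow(7015, Rational(1, 2))) ≈ Mul(83.756, I)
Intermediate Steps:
Pow(Add(-4589, -2426), Rational(1, 2)) = Pow(-7015, Rational(1, 2)) = Mul(I, Pow(7015, Rational(1, 2)))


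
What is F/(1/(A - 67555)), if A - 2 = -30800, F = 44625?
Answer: -4389002625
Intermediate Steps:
A = -30798 (A = 2 - 30800 = -30798)
F/(1/(A - 67555)) = 44625/(1/(-30798 - 67555)) = 44625/(1/(-98353)) = 44625/(-1/98353) = 44625*(-98353) = -4389002625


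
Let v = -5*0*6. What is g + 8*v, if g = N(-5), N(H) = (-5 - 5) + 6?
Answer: -4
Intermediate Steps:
N(H) = -4 (N(H) = -10 + 6 = -4)
g = -4
v = 0 (v = 0*6 = 0)
g + 8*v = -4 + 8*0 = -4 + 0 = -4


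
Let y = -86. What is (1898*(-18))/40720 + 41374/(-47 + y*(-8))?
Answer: 415712539/6525380 ≈ 63.707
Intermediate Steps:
(1898*(-18))/40720 + 41374/(-47 + y*(-8)) = (1898*(-18))/40720 + 41374/(-47 - 86*(-8)) = -34164*1/40720 + 41374/(-47 + 688) = -8541/10180 + 41374/641 = 415712539/6525380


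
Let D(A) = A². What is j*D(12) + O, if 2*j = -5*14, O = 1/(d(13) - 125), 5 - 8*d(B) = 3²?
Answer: -1265042/251 ≈ -5040.0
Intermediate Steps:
d(B) = -½ (d(B) = 5/8 - ⅛*3² = 5/8 - ⅛*9 = 5/8 - 9/8 = -½)
O = -2/251 (O = 1/(-½ - 125) = 1/(-251/2) = -2/251 ≈ -0.0079681)
j = -35 (j = (-5*14)/2 = (½)*(-70) = -35)
j*D(12) + O = -35*12² - 2/251 = -35*144 - 2/251 = -5040 - 2/251 = -1265042/251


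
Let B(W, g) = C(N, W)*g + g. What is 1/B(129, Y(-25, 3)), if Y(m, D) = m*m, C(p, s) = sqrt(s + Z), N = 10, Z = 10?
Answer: -1/86250 + sqrt(139)/86250 ≈ 0.00012510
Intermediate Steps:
C(p, s) = sqrt(10 + s) (C(p, s) = sqrt(s + 10) = sqrt(10 + s))
Y(m, D) = m**2
B(W, g) = g + g*sqrt(10 + W) (B(W, g) = sqrt(10 + W)*g + g = g*sqrt(10 + W) + g = g + g*sqrt(10 + W))
1/B(129, Y(-25, 3)) = 1/((-25)**2*(1 + sqrt(10 + 129))) = 1/(625*(1 + sqrt(139))) = 1/(625 + 625*sqrt(139))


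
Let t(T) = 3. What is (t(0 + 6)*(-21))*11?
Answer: -693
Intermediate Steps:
(t(0 + 6)*(-21))*11 = (3*(-21))*11 = -63*11 = -693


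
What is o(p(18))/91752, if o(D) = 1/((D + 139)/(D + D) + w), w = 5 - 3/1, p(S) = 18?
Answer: 3/1750934 ≈ 1.7134e-6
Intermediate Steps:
w = 2 (w = 5 + 1*(-3) = 5 - 3 = 2)
o(D) = 1/(2 + (139 + D)/(2*D)) (o(D) = 1/((D + 139)/(D + D) + 2) = 1/((139 + D)/((2*D)) + 2) = 1/((139 + D)*(1/(2*D)) + 2) = 1/((139 + D)/(2*D) + 2) = 1/(2 + (139 + D)/(2*D)))
o(p(18))/91752 = (2*18/(139 + 5*18))/91752 = (2*18/(139 + 90))*(1/91752) = (2*18/229)*(1/91752) = (2*18*(1/229))*(1/91752) = (36/229)*(1/91752) = 3/1750934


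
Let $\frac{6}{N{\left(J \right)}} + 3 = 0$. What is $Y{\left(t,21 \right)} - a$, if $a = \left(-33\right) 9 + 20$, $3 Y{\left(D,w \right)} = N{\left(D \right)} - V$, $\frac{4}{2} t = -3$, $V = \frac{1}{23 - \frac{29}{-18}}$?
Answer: $\frac{367229}{1329} \approx 276.32$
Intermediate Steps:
$N{\left(J \right)} = -2$ ($N{\left(J \right)} = \frac{6}{-3 + 0} = \frac{6}{-3} = 6 \left(- \frac{1}{3}\right) = -2$)
$V = \frac{18}{443}$ ($V = \frac{1}{23 - - \frac{29}{18}} = \frac{1}{23 + \frac{29}{18}} = \frac{1}{\frac{443}{18}} = \frac{18}{443} \approx 0.040632$)
$t = - \frac{3}{2}$ ($t = \frac{1}{2} \left(-3\right) = - \frac{3}{2} \approx -1.5$)
$Y{\left(D,w \right)} = - \frac{904}{1329}$ ($Y{\left(D,w \right)} = \frac{-2 - \frac{18}{443}}{3} = \frac{1}{3} \left(- \frac{904}{443}\right) = - \frac{904}{1329}$)
$a = -277$ ($a = -297 + 20 = -277$)
$Y{\left(t,21 \right)} - a = - \frac{904}{1329} - -277 = - \frac{904}{1329} + 277 = \frac{367229}{1329}$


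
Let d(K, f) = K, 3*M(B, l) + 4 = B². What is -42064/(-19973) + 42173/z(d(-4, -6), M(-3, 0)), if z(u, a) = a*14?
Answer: 2529908467/1398110 ≈ 1809.5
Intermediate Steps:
M(B, l) = -4/3 + B²/3
z(u, a) = 14*a
-42064/(-19973) + 42173/z(d(-4, -6), M(-3, 0)) = -42064/(-19973) + 42173/((14*(-4/3 + (⅓)*(-3)²))) = -42064*(-1/19973) + 42173/((14*(-4/3 + (⅓)*9))) = 42064/19973 + 42173/((14*(-4/3 + 3))) = 42064/19973 + 42173/((14*(5/3))) = 42064/19973 + 42173/(70/3) = 42064/19973 + 42173*(3/70) = 42064/19973 + 126519/70 = 2529908467/1398110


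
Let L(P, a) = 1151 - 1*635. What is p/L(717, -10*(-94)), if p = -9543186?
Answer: -1590531/86 ≈ -18495.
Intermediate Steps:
L(P, a) = 516 (L(P, a) = 1151 - 635 = 516)
p/L(717, -10*(-94)) = -9543186/516 = -9543186*1/516 = -1590531/86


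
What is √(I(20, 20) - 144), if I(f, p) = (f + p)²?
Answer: 4*√91 ≈ 38.158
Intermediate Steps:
√(I(20, 20) - 144) = √((20 + 20)² - 144) = √(40² - 144) = √(1600 - 144) = √1456 = 4*√91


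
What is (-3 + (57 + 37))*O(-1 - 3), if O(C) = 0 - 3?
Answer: -273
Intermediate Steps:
O(C) = -3
(-3 + (57 + 37))*O(-1 - 3) = (-3 + (57 + 37))*(-3) = (-3 + 94)*(-3) = 91*(-3) = -273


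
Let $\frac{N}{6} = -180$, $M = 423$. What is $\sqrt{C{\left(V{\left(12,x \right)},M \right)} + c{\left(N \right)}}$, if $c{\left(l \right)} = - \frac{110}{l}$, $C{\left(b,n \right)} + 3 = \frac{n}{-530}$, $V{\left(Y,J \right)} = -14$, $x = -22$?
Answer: $\frac{i \sqrt{84100665}}{4770} \approx 1.9226 i$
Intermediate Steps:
$C{\left(b,n \right)} = -3 - \frac{n}{530}$ ($C{\left(b,n \right)} = -3 + \frac{n}{-530} = -3 + n \left(- \frac{1}{530}\right) = -3 - \frac{n}{530}$)
$N = -1080$ ($N = 6 \left(-180\right) = -1080$)
$\sqrt{C{\left(V{\left(12,x \right)},M \right)} + c{\left(N \right)}} = \sqrt{\left(-3 - \frac{423}{530}\right) - \frac{110}{-1080}} = \sqrt{\left(-3 - \frac{423}{530}\right) - - \frac{11}{108}} = \sqrt{- \frac{2013}{530} + \frac{11}{108}} = \sqrt{- \frac{105787}{28620}} = \frac{i \sqrt{84100665}}{4770}$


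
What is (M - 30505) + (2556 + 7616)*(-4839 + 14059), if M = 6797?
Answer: 93762132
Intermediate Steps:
(M - 30505) + (2556 + 7616)*(-4839 + 14059) = (6797 - 30505) + (2556 + 7616)*(-4839 + 14059) = -23708 + 10172*9220 = -23708 + 93785840 = 93762132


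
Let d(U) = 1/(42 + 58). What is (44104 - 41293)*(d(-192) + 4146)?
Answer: 1165443411/100 ≈ 1.1654e+7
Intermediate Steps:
d(U) = 1/100
(44104 - 41293)*(d(-192) + 4146) = (44104 - 41293)*(1/100 + 4146) = 2811*(414601/100) = 1165443411/100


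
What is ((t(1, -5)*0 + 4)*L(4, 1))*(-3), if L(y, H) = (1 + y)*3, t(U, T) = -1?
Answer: -180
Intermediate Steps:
L(y, H) = 3 + 3*y
((t(1, -5)*0 + 4)*L(4, 1))*(-3) = ((-1*0 + 4)*(3 + 3*4))*(-3) = ((0 + 4)*(3 + 12))*(-3) = (4*15)*(-3) = 60*(-3) = -180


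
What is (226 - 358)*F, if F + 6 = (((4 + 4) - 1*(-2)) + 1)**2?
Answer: -15180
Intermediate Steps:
F = 115 (F = -6 + (((4 + 4) - 1*(-2)) + 1)**2 = -6 + ((8 + 2) + 1)**2 = -6 + (10 + 1)**2 = -6 + 11**2 = -6 + 121 = 115)
(226 - 358)*F = (226 - 358)*115 = -132*115 = -15180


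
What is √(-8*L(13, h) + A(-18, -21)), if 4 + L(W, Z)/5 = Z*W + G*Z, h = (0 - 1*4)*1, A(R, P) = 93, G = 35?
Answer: √7933 ≈ 89.067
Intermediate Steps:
h = -4 (h = (0 - 4)*1 = -4*1 = -4)
L(W, Z) = -20 + 175*Z + 5*W*Z (L(W, Z) = -20 + 5*(Z*W + 35*Z) = -20 + 5*(W*Z + 35*Z) = -20 + 5*(35*Z + W*Z) = -20 + (175*Z + 5*W*Z) = -20 + 175*Z + 5*W*Z)
√(-8*L(13, h) + A(-18, -21)) = √(-8*(-20 + 175*(-4) + 5*13*(-4)) + 93) = √(-8*(-20 - 700 - 260) + 93) = √(-8*(-980) + 93) = √(7840 + 93) = √7933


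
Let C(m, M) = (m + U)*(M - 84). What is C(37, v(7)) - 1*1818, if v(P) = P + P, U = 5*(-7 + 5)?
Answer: -3708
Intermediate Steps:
U = -10 (U = 5*(-2) = -10)
v(P) = 2*P
C(m, M) = (-84 + M)*(-10 + m) (C(m, M) = (m - 10)*(M - 84) = (-10 + m)*(-84 + M) = (-84 + M)*(-10 + m))
C(37, v(7)) - 1*1818 = (840 - 84*37 - 20*7 + (2*7)*37) - 1*1818 = (840 - 3108 - 10*14 + 14*37) - 1818 = (840 - 3108 - 140 + 518) - 1818 = -1890 - 1818 = -3708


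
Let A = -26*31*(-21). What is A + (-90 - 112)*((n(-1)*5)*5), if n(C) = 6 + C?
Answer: -8324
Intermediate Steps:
A = 16926 (A = -806*(-21) = 16926)
A + (-90 - 112)*((n(-1)*5)*5) = 16926 + (-90 - 112)*(((6 - 1)*5)*5) = 16926 - 202*5*5*5 = 16926 - 5050*5 = 16926 - 202*125 = 16926 - 25250 = -8324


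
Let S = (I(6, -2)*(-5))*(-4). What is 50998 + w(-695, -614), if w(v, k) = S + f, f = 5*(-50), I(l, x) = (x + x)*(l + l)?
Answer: 49788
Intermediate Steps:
I(l, x) = 4*l*x (I(l, x) = (2*x)*(2*l) = 4*l*x)
f = -250
S = -960 (S = ((4*6*(-2))*(-5))*(-4) = -48*(-5)*(-4) = 240*(-4) = -960)
w(v, k) = -1210 (w(v, k) = -960 - 250 = -1210)
50998 + w(-695, -614) = 50998 - 1210 = 49788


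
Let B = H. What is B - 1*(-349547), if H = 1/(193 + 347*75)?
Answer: 9164423247/26218 ≈ 3.4955e+5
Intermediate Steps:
H = 1/26218 (H = 1/(193 + 26025) = 1/26218 ≈ 3.8142e-5)
B = 1/26218 ≈ 3.8142e-5
B - 1*(-349547) = 1/26218 - 1*(-349547) = 1/26218 + 349547 = 9164423247/26218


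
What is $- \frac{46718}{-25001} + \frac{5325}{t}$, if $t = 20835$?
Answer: $\frac{73766657}{34726389} \approx 2.1242$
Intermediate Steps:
$- \frac{46718}{-25001} + \frac{5325}{t} = - \frac{46718}{-25001} + \frac{5325}{20835} = \left(-46718\right) \left(- \frac{1}{25001}\right) + 5325 \cdot \frac{1}{20835} = \frac{46718}{25001} + \frac{355}{1389} = \frac{73766657}{34726389}$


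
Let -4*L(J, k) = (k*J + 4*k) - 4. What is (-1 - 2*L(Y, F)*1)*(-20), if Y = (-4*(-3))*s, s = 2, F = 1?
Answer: -220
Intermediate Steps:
Y = 24 (Y = -4*(-3)*2 = 12*2 = 24)
L(J, k) = 1 - k - J*k/4 (L(J, k) = -((k*J + 4*k) - 4)/4 = -((J*k + 4*k) - 4)/4 = -((4*k + J*k) - 4)/4 = -(-4 + 4*k + J*k)/4 = 1 - k - J*k/4)
(-1 - 2*L(Y, F)*1)*(-20) = (-1 - 2*(1 - 1*1 - ¼*24*1)*1)*(-20) = (-1 - 2*(1 - 1 - 6)*1)*(-20) = (-1 - 2*(-6)*1)*(-20) = (-1 + 12*1)*(-20) = (-1 + 12)*(-20) = 11*(-20) = -220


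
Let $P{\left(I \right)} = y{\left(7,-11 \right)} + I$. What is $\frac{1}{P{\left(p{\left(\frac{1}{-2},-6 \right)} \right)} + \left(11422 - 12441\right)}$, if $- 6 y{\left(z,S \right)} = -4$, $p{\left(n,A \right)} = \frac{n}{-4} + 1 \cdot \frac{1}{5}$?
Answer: $- \frac{120}{122161} \approx -0.00098231$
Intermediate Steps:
$p{\left(n,A \right)} = \frac{1}{5} - \frac{n}{4}$ ($p{\left(n,A \right)} = n \left(- \frac{1}{4}\right) + 1 \cdot \frac{1}{5} = - \frac{n}{4} + \frac{1}{5} = \frac{1}{5} - \frac{n}{4}$)
$y{\left(z,S \right)} = \frac{2}{3}$ ($y{\left(z,S \right)} = \left(- \frac{1}{6}\right) \left(-4\right) = \frac{2}{3}$)
$P{\left(I \right)} = \frac{2}{3} + I$
$\frac{1}{P{\left(p{\left(\frac{1}{-2},-6 \right)} \right)} + \left(11422 - 12441\right)} = \frac{1}{\left(\frac{2}{3} + \left(\frac{1}{5} - \frac{1}{4 \left(-2\right)}\right)\right) + \left(11422 - 12441\right)} = \frac{1}{\left(\frac{2}{3} + \left(\frac{1}{5} - - \frac{1}{8}\right)\right) - 1019} = \frac{1}{\left(\frac{2}{3} + \left(\frac{1}{5} + \frac{1}{8}\right)\right) - 1019} = \frac{1}{\left(\frac{2}{3} + \frac{13}{40}\right) - 1019} = \frac{1}{\frac{119}{120} - 1019} = \frac{1}{- \frac{122161}{120}} = - \frac{120}{122161}$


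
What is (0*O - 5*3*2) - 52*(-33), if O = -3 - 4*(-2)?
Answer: 1686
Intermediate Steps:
O = 5 (O = -3 + 8 = 5)
(0*O - 5*3*2) - 52*(-33) = (0*5 - 5*3*2) - 52*(-33) = (0 - 15*2) + 1716 = (0 - 30) + 1716 = -30 + 1716 = 1686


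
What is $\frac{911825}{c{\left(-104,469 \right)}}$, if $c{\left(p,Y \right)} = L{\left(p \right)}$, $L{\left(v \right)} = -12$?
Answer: $- \frac{911825}{12} \approx -75985.0$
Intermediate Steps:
$c{\left(p,Y \right)} = -12$
$\frac{911825}{c{\left(-104,469 \right)}} = \frac{911825}{-12} = 911825 \left(- \frac{1}{12}\right) = - \frac{911825}{12}$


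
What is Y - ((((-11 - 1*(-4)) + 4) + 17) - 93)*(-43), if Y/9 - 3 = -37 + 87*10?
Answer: 4127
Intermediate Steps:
Y = 7524 (Y = 27 + 9*(-37 + 87*10) = 27 + 9*(-37 + 870) = 27 + 9*833 = 27 + 7497 = 7524)
Y - ((((-11 - 1*(-4)) + 4) + 17) - 93)*(-43) = 7524 - ((((-11 - 1*(-4)) + 4) + 17) - 93)*(-43) = 7524 - ((((-11 + 4) + 4) + 17) - 93)*(-43) = 7524 - (((-7 + 4) + 17) - 93)*(-43) = 7524 - ((-3 + 17) - 93)*(-43) = 7524 - (14 - 93)*(-43) = 7524 - (-79)*(-43) = 7524 - 1*3397 = 7524 - 3397 = 4127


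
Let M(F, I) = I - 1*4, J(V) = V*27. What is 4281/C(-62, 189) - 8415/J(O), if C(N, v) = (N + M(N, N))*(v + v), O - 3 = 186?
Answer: -36029/20736 ≈ -1.7375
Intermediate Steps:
O = 189 (O = 3 + 186 = 189)
J(V) = 27*V
M(F, I) = -4 + I (M(F, I) = I - 4 = -4 + I)
C(N, v) = 2*v*(-4 + 2*N) (C(N, v) = (N + (-4 + N))*(v + v) = (-4 + 2*N)*(2*v) = 2*v*(-4 + 2*N))
4281/C(-62, 189) - 8415/J(O) = 4281/((4*189*(-2 - 62))) - 8415/(27*189) = 4281/((4*189*(-64))) - 8415/5103 = 4281/(-48384) - 8415*1/5103 = 4281*(-1/48384) - 935/567 = -1427/16128 - 935/567 = -36029/20736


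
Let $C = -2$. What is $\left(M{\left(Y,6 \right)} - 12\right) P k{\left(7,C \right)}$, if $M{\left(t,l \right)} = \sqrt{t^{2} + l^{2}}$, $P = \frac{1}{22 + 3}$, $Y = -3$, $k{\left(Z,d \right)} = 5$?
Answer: $- \frac{12}{5} + \frac{3 \sqrt{5}}{5} \approx -1.0584$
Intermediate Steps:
$P = \frac{1}{25} \approx 0.04$
$M{\left(t,l \right)} = \sqrt{l^{2} + t^{2}}$
$\left(M{\left(Y,6 \right)} - 12\right) P k{\left(7,C \right)} = \left(\sqrt{6^{2} + \left(-3\right)^{2}} - 12\right) \frac{1}{25} \cdot 5 = \left(\sqrt{36 + 9} - 12\right) \frac{1}{25} \cdot 5 = \left(\sqrt{45} - 12\right) \frac{1}{25} \cdot 5 = \left(3 \sqrt{5} - 12\right) \frac{1}{25} \cdot 5 = \left(-12 + 3 \sqrt{5}\right) \frac{1}{25} \cdot 5 = \left(- \frac{12}{25} + \frac{3 \sqrt{5}}{25}\right) 5 = - \frac{12}{5} + \frac{3 \sqrt{5}}{5}$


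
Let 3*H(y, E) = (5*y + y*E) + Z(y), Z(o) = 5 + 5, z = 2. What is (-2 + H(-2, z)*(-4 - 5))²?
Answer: 100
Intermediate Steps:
Z(o) = 10
H(y, E) = 10/3 + 5*y/3 + E*y/3 (H(y, E) = ((5*y + y*E) + 10)/3 = ((5*y + E*y) + 10)/3 = (10 + 5*y + E*y)/3 = 10/3 + 5*y/3 + E*y/3)
(-2 + H(-2, z)*(-4 - 5))² = (-2 + (10/3 + (5/3)*(-2) + (⅓)*2*(-2))*(-4 - 5))² = (-2 + (10/3 - 10/3 - 4/3)*(-9))² = (-2 - 4/3*(-9))² = (-2 + 12)² = 10² = 100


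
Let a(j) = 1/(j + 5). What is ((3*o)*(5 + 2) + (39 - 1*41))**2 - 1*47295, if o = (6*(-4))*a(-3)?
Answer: 17221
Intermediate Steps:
a(j) = 1/(5 + j)
o = -12 (o = (6*(-4))/(5 - 3) = -24/2 = -24*1/2 = -12)
((3*o)*(5 + 2) + (39 - 1*41))**2 - 1*47295 = ((3*(-12))*(5 + 2) + (39 - 1*41))**2 - 1*47295 = (-36*7 + (39 - 41))**2 - 47295 = (-252 - 2)**2 - 47295 = (-254)**2 - 47295 = 64516 - 47295 = 17221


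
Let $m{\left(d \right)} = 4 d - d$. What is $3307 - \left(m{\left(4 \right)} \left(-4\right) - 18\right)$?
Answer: $3373$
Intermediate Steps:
$m{\left(d \right)} = 3 d$
$3307 - \left(m{\left(4 \right)} \left(-4\right) - 18\right) = 3307 - \left(3 \cdot 4 \left(-4\right) - 18\right) = 3307 - \left(12 \left(-4\right) - 18\right) = 3307 - \left(-48 - 18\right) = 3307 - -66 = 3307 + 66 = 3373$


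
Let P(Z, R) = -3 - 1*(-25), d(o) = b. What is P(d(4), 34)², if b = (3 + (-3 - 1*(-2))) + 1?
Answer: 484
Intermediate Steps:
b = 3 (b = (3 + (-3 + 2)) + 1 = (3 - 1) + 1 = 2 + 1 = 3)
d(o) = 3
P(Z, R) = 22 (P(Z, R) = -3 + 25 = 22)
P(d(4), 34)² = 22² = 484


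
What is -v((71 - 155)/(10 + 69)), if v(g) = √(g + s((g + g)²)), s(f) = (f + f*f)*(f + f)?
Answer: -94*√6185011749/493039 ≈ -14.994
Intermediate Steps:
s(f) = 2*f*(f + f²) (s(f) = (f + f²)*(2*f) = 2*f*(f + f²))
v(g) = √(g + 32*g⁴*(1 + 4*g²)) (v(g) = √(g + 2*((g + g)²)²*(1 + (g + g)²)) = √(g + 2*((2*g)²)²*(1 + (2*g)²)) = √(g + 2*(4*g²)²*(1 + 4*g²)) = √(g + 2*(16*g⁴)*(1 + 4*g²)) = √(g + 32*g⁴*(1 + 4*g²)))
-v((71 - 155)/(10 + 69)) = -√((71 - 155)/(10 + 69) + 32*((71 - 155)/(10 + 69))⁴ + 128*((71 - 155)/(10 + 69))⁶) = -√(-84/79 + 32*(-84/79)⁴ + 128*(-84/79)⁶) = -√(-84/79 + 32*(49787136/38950081) + 128*(351298031616/243087455521)) = -√(-84/79 + 1593188352/38950081 + 44966148046848/243087455521) = -√(54650763814164/243087455521) = -94*√6185011749/493039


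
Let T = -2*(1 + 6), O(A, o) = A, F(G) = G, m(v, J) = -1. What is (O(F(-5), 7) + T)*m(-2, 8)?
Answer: 19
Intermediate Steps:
T = -14 (T = -2*7 = -14)
(O(F(-5), 7) + T)*m(-2, 8) = (-5 - 14)*(-1) = -19*(-1) = 19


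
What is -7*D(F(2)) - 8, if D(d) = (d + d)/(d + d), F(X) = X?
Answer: -15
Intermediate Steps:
D(d) = 1 (D(d) = (2*d)/((2*d)) = (2*d)*(1/(2*d)) = 1)
-7*D(F(2)) - 8 = -7*1 - 8 = -7 - 8 = -15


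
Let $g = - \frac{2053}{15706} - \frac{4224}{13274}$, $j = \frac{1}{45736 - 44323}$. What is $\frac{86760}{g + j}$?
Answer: $- \frac{12779066082537360}{66019684307} \approx -1.9356 \cdot 10^{5}$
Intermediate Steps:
$j = \frac{1}{1413} \approx 0.00070771$
$g = - \frac{46796833}{104240722}$ ($g = \left(-2053\right) \frac{1}{15706} - \frac{2112}{6637} = - \frac{2053}{15706} - \frac{2112}{6637} = - \frac{46796833}{104240722} \approx -0.44893$)
$\frac{86760}{g + j} = \frac{86760}{- \frac{46796833}{104240722} + \frac{1}{1413}} = \frac{86760}{- \frac{66019684307}{147292140186}} = 86760 \left(- \frac{147292140186}{66019684307}\right) = - \frac{12779066082537360}{66019684307}$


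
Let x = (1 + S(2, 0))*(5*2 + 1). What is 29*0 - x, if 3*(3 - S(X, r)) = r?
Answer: -44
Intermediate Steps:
S(X, r) = 3 - r/3
x = 44 (x = (1 + (3 - ⅓*0))*(5*2 + 1) = (1 + (3 + 0))*(10 + 1) = (1 + 3)*11 = 4*11 = 44)
29*0 - x = 29*0 - 1*44 = 0 - 44 = -44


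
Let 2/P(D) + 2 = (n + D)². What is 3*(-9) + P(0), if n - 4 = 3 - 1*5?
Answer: -26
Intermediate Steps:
n = 2 (n = 4 + (3 - 1*5) = 4 + (3 - 5) = 4 - 2 = 2)
P(D) = 2/(-2 + (2 + D)²)
3*(-9) + P(0) = 3*(-9) + 2/(-2 + (2 + 0)²) = -27 + 2/(-2 + 2²) = -27 + 2/(-2 + 4) = -27 + 2/2 = -27 + 2*(½) = -27 + 1 = -26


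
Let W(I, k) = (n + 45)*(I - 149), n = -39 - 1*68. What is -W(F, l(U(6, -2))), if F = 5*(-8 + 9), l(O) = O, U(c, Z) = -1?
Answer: -8928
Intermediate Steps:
F = 5 (F = 5*1 = 5)
n = -107 (n = -39 - 68 = -107)
W(I, k) = 9238 - 62*I (W(I, k) = (-107 + 45)*(I - 149) = -62*(-149 + I) = 9238 - 62*I)
-W(F, l(U(6, -2))) = -(9238 - 62*5) = -(9238 - 310) = -1*8928 = -8928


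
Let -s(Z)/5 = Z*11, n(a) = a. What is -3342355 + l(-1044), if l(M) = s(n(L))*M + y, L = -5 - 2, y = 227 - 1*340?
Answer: -3744408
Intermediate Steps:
y = -113 (y = 227 - 340 = -113)
L = -7
s(Z) = -55*Z (s(Z) = -5*Z*11 = -55*Z)
l(M) = -113 + 385*M (l(M) = (-55*(-7))*M - 113 = 385*M - 113 = -113 + 385*M)
-3342355 + l(-1044) = -3342355 + (-113 + 385*(-1044)) = -3342355 + (-113 - 401940) = -3342355 - 402053 = -3744408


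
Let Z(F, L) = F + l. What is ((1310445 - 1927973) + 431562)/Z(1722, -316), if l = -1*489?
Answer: -185966/1233 ≈ -150.82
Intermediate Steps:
l = -489
Z(F, L) = -489 + F (Z(F, L) = F - 489 = -489 + F)
((1310445 - 1927973) + 431562)/Z(1722, -316) = ((1310445 - 1927973) + 431562)/(-489 + 1722) = (-617528 + 431562)/1233 = -185966*1/1233 = -185966/1233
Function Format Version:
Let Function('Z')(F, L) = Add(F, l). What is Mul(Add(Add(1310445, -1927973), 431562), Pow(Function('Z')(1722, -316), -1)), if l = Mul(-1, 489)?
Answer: Rational(-185966, 1233) ≈ -150.82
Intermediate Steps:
l = -489
Function('Z')(F, L) = Add(-489, F) (Function('Z')(F, L) = Add(F, -489) = Add(-489, F))
Mul(Add(Add(1310445, -1927973), 431562), Pow(Function('Z')(1722, -316), -1)) = Mul(Add(Add(1310445, -1927973), 431562), Pow(Add(-489, 1722), -1)) = Mul(Add(-617528, 431562), Pow(1233, -1)) = Mul(-185966, Rational(1, 1233)) = Rational(-185966, 1233)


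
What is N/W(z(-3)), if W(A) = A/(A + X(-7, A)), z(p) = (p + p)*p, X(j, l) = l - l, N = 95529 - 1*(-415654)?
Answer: 511183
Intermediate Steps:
N = 511183 (N = 95529 + 415654 = 511183)
X(j, l) = 0
z(p) = 2*p² (z(p) = (2*p)*p = 2*p²)
W(A) = 1 (W(A) = A/(A + 0) = A/A = 1)
N/W(z(-3)) = 511183/1 = 511183*1 = 511183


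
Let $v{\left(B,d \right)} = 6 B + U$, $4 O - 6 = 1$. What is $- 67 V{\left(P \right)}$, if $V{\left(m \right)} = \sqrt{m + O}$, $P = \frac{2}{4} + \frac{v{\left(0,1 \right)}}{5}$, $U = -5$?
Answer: $- \frac{67 \sqrt{5}}{2} \approx -74.908$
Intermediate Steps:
$O = \frac{7}{4}$ ($O = \frac{3}{2} + \frac{1}{4} \cdot 1 = \frac{3}{2} + \frac{1}{4} = \frac{7}{4} \approx 1.75$)
$v{\left(B,d \right)} = -5 + 6 B$ ($v{\left(B,d \right)} = 6 B - 5 = -5 + 6 B$)
$P = - \frac{1}{2}$ ($P = \frac{2}{4} + \frac{-5 + 6 \cdot 0}{5} = 2 \cdot \frac{1}{4} + \left(-5 + 0\right) \frac{1}{5} = \frac{1}{2} - 1 = - \frac{1}{2} \approx -0.5$)
$V{\left(m \right)} = \sqrt{\frac{7}{4} + m}$ ($V{\left(m \right)} = \sqrt{m + \frac{7}{4}} = \sqrt{\frac{7}{4} + m}$)
$- 67 V{\left(P \right)} = - 67 \frac{\sqrt{7 + 4 \left(- \frac{1}{2}\right)}}{2} = - 67 \frac{\sqrt{7 - 2}}{2} = - 67 \frac{\sqrt{5}}{2} = - \frac{67 \sqrt{5}}{2}$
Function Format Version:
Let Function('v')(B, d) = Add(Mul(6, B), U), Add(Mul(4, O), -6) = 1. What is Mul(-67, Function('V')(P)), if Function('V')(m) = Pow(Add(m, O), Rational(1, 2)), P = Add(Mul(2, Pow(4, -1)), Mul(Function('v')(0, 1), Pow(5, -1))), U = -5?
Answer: Mul(Rational(-67, 2), Pow(5, Rational(1, 2))) ≈ -74.908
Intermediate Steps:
O = Rational(7, 4) (O = Add(Rational(3, 2), Mul(Rational(1, 4), 1)) = Add(Rational(3, 2), Rational(1, 4)) = Rational(7, 4) ≈ 1.7500)
Function('v')(B, d) = Add(-5, Mul(6, B)) (Function('v')(B, d) = Add(Mul(6, B), -5) = Add(-5, Mul(6, B)))
P = Rational(-1, 2) (P = Add(Mul(2, Pow(4, -1)), Mul(Add(-5, Mul(6, 0)), Pow(5, -1))) = Add(Mul(2, Rational(1, 4)), Mul(Add(-5, 0), Rational(1, 5))) = Add(Rational(1, 2), Mul(-5, Rational(1, 5))) = Add(Rational(1, 2), -1) = Rational(-1, 2) ≈ -0.50000)
Function('V')(m) = Pow(Add(Rational(7, 4), m), Rational(1, 2)) (Function('V')(m) = Pow(Add(m, Rational(7, 4)), Rational(1, 2)) = Pow(Add(Rational(7, 4), m), Rational(1, 2)))
Mul(-67, Function('V')(P)) = Mul(-67, Mul(Rational(1, 2), Pow(Add(7, Mul(4, Rational(-1, 2))), Rational(1, 2)))) = Mul(-67, Mul(Rational(1, 2), Pow(Add(7, -2), Rational(1, 2)))) = Mul(-67, Mul(Rational(1, 2), Pow(5, Rational(1, 2)))) = Mul(Rational(-67, 2), Pow(5, Rational(1, 2)))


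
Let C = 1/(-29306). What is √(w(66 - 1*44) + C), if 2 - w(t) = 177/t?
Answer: 9*I*√1939031490/161183 ≈ 2.4588*I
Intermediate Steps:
w(t) = 2 - 177/t
C = -1/29306 ≈ -3.4123e-5
√(w(66 - 1*44) + C) = √((2 - 177/(66 - 1*44)) - 1/29306) = √((2 - 177/(66 - 44)) - 1/29306) = √((2 - 177/22) - 1/29306) = √(-133/22 - 1/29306) = √(-974430/161183) = 9*I*√1939031490/161183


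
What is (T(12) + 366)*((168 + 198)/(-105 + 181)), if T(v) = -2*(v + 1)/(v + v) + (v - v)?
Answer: 267119/152 ≈ 1757.4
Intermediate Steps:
T(v) = -(1 + v)/v (T(v) = -2*(1 + v)/(2*v) + 0 = -2*(1 + v)*1/(2*v) + 0 = -(1 + v)/v + 0 = -(1 + v)/v)
(T(12) + 366)*((168 + 198)/(-105 + 181)) = ((-1 - 1*12)/12 + 366)*((168 + 198)/(-105 + 181)) = ((-1 - 12)/12 + 366)*(366/76) = ((1/12)*(-13) + 366)*(366*(1/76)) = (-13/12 + 366)*(183/38) = (4379/12)*(183/38) = 267119/152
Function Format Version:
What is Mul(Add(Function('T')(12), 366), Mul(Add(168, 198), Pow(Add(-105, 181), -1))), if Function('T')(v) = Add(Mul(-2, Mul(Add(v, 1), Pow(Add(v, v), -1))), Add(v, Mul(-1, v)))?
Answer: Rational(267119, 152) ≈ 1757.4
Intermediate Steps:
Function('T')(v) = Mul(-1, Pow(v, -1), Add(1, v)) (Function('T')(v) = Add(Mul(-2, Mul(Add(1, v), Pow(Mul(2, v), -1))), 0) = Add(Mul(-2, Mul(Add(1, v), Mul(Rational(1, 2), Pow(v, -1)))), 0) = Add(Mul(-2, Mul(Rational(1, 2), Pow(v, -1), Add(1, v))), 0) = Add(Mul(-1, Pow(v, -1), Add(1, v)), 0) = Mul(-1, Pow(v, -1), Add(1, v)))
Mul(Add(Function('T')(12), 366), Mul(Add(168, 198), Pow(Add(-105, 181), -1))) = Mul(Add(Mul(Pow(12, -1), Add(-1, Mul(-1, 12))), 366), Mul(Add(168, 198), Pow(Add(-105, 181), -1))) = Mul(Add(Mul(Rational(1, 12), Add(-1, -12)), 366), Mul(366, Pow(76, -1))) = Mul(Add(Mul(Rational(1, 12), -13), 366), Mul(366, Rational(1, 76))) = Mul(Add(Rational(-13, 12), 366), Rational(183, 38)) = Mul(Rational(4379, 12), Rational(183, 38)) = Rational(267119, 152)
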